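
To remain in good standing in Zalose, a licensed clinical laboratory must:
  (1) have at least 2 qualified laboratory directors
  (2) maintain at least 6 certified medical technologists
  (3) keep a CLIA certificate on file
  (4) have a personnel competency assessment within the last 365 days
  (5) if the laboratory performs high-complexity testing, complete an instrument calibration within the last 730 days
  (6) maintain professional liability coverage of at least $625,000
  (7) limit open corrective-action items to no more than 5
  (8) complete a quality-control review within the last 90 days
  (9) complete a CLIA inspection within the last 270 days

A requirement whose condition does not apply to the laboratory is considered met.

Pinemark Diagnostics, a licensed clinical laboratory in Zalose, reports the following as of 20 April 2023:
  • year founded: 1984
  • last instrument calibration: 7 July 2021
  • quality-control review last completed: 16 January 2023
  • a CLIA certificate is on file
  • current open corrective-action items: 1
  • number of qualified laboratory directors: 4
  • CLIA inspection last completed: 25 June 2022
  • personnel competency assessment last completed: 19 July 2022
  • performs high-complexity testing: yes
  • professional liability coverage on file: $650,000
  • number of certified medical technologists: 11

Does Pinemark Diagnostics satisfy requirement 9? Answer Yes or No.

No

9. CLIA inspection 299 days ago vs limit 270 → not met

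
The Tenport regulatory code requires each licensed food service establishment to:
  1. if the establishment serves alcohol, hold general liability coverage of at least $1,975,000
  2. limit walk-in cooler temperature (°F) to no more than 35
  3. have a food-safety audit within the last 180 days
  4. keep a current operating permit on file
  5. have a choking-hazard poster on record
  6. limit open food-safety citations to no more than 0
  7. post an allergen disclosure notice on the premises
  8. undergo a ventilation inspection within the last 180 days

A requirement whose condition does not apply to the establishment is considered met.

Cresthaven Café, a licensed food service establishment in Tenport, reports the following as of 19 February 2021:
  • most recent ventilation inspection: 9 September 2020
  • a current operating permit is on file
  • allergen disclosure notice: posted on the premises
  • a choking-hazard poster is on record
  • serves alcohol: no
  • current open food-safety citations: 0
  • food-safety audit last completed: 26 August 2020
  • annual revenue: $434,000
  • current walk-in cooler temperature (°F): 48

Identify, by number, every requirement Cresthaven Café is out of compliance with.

2

1. condition 'serves alcohol' does not hold → requirement n/a → met
2. walk-in cooler temperature (°F) 48 > 35 → not met
3. food-safety audit 177 days ago vs limit 180 → met
4. current operating permit present → met
5. choking-hazard poster present → met
6. open food-safety citations 0 ≤ 0 → met
7. allergen disclosure notice present → met
8. ventilation inspection 163 days ago vs limit 180 → met
Not met: 2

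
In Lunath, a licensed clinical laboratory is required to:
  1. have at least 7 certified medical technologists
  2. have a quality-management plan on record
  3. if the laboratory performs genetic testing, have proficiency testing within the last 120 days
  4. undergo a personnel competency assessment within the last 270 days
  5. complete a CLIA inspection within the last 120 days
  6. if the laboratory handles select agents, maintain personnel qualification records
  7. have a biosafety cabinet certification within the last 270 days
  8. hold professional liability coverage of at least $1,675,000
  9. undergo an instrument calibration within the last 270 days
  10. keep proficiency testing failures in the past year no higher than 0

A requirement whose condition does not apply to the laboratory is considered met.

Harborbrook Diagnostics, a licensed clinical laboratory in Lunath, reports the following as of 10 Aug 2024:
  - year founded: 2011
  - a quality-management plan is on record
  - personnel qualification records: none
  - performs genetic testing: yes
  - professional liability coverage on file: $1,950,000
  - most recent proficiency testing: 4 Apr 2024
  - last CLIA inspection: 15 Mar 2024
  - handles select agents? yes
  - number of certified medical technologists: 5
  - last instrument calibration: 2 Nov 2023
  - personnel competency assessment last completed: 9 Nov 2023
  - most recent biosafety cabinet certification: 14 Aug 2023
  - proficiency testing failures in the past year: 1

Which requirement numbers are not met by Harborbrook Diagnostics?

1. certified medical technologists 5 < 7 → not met
2. quality-management plan present → met
3. condition 'performs genetic testing' holds; proficiency testing 128 days ago vs limit 120 → not met
4. personnel competency assessment 275 days ago vs limit 270 → not met
5. CLIA inspection 148 days ago vs limit 120 → not met
6. condition 'handles select agents' holds; personnel qualification records absent → not met
7. biosafety cabinet certification 362 days ago vs limit 270 → not met
8. professional liability coverage $1,950,000 ≥ $1,675,000 → met
9. instrument calibration 282 days ago vs limit 270 → not met
10. proficiency testing failures in the past year 1 > 0 → not met
Not met: 1, 3, 4, 5, 6, 7, 9, 10

1, 3, 4, 5, 6, 7, 9, 10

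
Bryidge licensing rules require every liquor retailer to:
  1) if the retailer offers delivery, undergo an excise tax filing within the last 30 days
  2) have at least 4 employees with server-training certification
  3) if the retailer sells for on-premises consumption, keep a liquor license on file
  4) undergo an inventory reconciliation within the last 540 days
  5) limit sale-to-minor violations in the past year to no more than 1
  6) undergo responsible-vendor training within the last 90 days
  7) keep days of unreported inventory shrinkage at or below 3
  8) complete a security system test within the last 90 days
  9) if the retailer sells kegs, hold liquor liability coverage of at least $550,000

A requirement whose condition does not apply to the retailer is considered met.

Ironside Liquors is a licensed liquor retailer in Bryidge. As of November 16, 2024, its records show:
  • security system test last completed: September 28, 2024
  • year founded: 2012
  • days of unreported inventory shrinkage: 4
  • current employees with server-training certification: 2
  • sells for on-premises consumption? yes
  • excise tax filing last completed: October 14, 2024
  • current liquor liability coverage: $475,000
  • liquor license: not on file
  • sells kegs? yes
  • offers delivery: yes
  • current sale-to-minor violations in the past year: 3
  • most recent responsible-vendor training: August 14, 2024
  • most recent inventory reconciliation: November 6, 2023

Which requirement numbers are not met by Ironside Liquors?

1. condition 'offers delivery' holds; excise tax filing 33 days ago vs limit 30 → not met
2. employees with server-training certification 2 < 4 → not met
3. condition 'sells for on-premises consumption' holds; liquor license absent → not met
4. inventory reconciliation 376 days ago vs limit 540 → met
5. sale-to-minor violations in the past year 3 > 1 → not met
6. responsible-vendor training 94 days ago vs limit 90 → not met
7. days of unreported inventory shrinkage 4 > 3 → not met
8. security system test 49 days ago vs limit 90 → met
9. condition 'sells kegs' holds; liquor liability coverage $475,000 < $550,000 → not met
Not met: 1, 2, 3, 5, 6, 7, 9

1, 2, 3, 5, 6, 7, 9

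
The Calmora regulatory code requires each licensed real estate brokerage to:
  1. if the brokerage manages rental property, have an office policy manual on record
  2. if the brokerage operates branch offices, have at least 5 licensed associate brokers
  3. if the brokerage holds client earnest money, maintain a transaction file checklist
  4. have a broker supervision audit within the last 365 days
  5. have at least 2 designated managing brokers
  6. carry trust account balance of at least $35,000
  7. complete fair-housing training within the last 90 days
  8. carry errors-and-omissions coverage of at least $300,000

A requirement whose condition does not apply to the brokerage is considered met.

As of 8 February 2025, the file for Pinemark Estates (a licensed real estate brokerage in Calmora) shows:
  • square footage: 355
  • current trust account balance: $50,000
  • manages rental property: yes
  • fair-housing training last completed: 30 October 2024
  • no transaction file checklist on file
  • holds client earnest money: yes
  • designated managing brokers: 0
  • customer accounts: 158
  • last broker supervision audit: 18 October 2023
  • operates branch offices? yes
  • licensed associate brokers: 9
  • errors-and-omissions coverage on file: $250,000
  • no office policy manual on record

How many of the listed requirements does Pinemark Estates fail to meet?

1. condition 'manages rental property' holds; office policy manual absent → not met
2. condition 'operates branch offices' holds; licensed associate brokers 9 ≥ 5 → met
3. condition 'holds client earnest money' holds; transaction file checklist absent → not met
4. broker supervision audit 479 days ago vs limit 365 → not met
5. designated managing brokers 0 < 2 → not met
6. trust account balance $50,000 ≥ $35,000 → met
7. fair-housing training 101 days ago vs limit 90 → not met
8. errors-and-omissions coverage $250,000 < $300,000 → not met
Not met: 6 of 8

6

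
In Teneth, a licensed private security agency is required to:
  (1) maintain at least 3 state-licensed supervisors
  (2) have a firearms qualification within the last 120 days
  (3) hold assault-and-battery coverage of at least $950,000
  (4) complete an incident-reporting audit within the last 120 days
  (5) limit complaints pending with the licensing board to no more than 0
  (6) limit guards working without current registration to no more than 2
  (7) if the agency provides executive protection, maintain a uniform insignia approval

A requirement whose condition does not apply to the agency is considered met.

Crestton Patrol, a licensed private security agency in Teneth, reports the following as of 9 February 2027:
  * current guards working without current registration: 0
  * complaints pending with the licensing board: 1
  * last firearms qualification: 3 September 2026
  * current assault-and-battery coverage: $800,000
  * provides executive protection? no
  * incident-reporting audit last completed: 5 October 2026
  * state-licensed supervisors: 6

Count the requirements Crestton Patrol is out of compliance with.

1. state-licensed supervisors 6 ≥ 3 → met
2. firearms qualification 159 days ago vs limit 120 → not met
3. assault-and-battery coverage $800,000 < $950,000 → not met
4. incident-reporting audit 127 days ago vs limit 120 → not met
5. complaints pending with the licensing board 1 > 0 → not met
6. guards working without current registration 0 ≤ 2 → met
7. condition 'provides executive protection' does not hold → requirement n/a → met
Not met: 4 of 7

4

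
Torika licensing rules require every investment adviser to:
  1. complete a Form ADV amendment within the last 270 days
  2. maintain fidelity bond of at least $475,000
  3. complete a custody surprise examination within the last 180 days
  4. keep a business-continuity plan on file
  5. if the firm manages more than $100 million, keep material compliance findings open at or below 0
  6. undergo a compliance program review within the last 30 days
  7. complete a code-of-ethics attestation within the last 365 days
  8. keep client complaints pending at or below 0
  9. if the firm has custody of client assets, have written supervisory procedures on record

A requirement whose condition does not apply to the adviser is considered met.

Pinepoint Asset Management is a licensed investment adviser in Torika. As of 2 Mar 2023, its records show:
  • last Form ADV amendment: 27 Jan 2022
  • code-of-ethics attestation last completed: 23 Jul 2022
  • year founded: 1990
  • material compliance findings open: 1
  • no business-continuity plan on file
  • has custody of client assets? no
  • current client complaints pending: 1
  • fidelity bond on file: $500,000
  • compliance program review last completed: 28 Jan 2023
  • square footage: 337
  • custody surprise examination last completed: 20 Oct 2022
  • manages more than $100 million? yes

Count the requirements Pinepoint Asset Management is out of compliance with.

1. Form ADV amendment 399 days ago vs limit 270 → not met
2. fidelity bond $500,000 ≥ $475,000 → met
3. custody surprise examination 133 days ago vs limit 180 → met
4. business-continuity plan absent → not met
5. condition 'manages more than $100 million' holds; material compliance findings open 1 > 0 → not met
6. compliance program review 33 days ago vs limit 30 → not met
7. code-of-ethics attestation 222 days ago vs limit 365 → met
8. client complaints pending 1 > 0 → not met
9. condition 'has custody of client assets' does not hold → requirement n/a → met
Not met: 5 of 9

5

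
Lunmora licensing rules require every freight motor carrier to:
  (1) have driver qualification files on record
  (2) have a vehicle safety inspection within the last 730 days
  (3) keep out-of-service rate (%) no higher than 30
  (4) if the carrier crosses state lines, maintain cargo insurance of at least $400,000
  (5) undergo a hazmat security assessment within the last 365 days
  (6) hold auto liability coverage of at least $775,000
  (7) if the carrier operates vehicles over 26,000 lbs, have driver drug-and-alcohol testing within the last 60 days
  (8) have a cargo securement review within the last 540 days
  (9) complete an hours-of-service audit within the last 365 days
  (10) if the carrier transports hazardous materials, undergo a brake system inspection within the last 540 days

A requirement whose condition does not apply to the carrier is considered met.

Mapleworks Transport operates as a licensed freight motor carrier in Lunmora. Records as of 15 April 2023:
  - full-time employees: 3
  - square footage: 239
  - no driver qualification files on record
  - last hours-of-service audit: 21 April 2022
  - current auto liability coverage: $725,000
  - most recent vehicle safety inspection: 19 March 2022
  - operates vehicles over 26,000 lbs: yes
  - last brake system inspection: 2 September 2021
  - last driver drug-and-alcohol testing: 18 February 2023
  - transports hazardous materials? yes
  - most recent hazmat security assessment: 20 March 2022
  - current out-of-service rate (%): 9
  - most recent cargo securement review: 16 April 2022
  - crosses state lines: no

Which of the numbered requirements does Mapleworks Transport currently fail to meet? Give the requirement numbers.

1. driver qualification files absent → not met
2. vehicle safety inspection 392 days ago vs limit 730 → met
3. out-of-service rate (%) 9 ≤ 30 → met
4. condition 'crosses state lines' does not hold → requirement n/a → met
5. hazmat security assessment 391 days ago vs limit 365 → not met
6. auto liability coverage $725,000 < $775,000 → not met
7. condition 'operates vehicles over 26,000 lbs' holds; driver drug-and-alcohol testing 56 days ago vs limit 60 → met
8. cargo securement review 364 days ago vs limit 540 → met
9. hours-of-service audit 359 days ago vs limit 365 → met
10. condition 'transports hazardous materials' holds; brake system inspection 590 days ago vs limit 540 → not met
Not met: 1, 5, 6, 10

1, 5, 6, 10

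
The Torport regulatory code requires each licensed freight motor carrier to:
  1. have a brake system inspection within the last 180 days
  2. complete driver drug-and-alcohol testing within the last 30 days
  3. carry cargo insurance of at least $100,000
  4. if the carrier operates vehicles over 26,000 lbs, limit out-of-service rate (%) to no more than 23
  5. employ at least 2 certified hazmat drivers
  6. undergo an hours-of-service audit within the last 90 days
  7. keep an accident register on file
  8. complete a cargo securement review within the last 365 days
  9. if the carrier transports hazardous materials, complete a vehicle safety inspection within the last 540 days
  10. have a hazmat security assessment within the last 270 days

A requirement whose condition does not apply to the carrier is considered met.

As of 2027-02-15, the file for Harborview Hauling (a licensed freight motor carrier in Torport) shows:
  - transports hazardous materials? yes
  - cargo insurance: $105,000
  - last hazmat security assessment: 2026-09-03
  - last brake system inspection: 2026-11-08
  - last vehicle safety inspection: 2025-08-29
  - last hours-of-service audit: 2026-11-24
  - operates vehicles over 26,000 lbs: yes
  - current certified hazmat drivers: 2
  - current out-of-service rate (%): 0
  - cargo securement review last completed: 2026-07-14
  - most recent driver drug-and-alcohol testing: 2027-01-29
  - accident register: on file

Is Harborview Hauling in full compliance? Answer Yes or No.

Yes

1. brake system inspection 99 days ago vs limit 180 → met
2. driver drug-and-alcohol testing 17 days ago vs limit 30 → met
3. cargo insurance $105,000 ≥ $100,000 → met
4. condition 'operates vehicles over 26,000 lbs' holds; out-of-service rate (%) 0 ≤ 23 → met
5. certified hazmat drivers 2 ≥ 2 → met
6. hours-of-service audit 83 days ago vs limit 90 → met
7. accident register present → met
8. cargo securement review 216 days ago vs limit 365 → met
9. condition 'transports hazardous materials' holds; vehicle safety inspection 535 days ago vs limit 540 → met
10. hazmat security assessment 165 days ago vs limit 270 → met
All met.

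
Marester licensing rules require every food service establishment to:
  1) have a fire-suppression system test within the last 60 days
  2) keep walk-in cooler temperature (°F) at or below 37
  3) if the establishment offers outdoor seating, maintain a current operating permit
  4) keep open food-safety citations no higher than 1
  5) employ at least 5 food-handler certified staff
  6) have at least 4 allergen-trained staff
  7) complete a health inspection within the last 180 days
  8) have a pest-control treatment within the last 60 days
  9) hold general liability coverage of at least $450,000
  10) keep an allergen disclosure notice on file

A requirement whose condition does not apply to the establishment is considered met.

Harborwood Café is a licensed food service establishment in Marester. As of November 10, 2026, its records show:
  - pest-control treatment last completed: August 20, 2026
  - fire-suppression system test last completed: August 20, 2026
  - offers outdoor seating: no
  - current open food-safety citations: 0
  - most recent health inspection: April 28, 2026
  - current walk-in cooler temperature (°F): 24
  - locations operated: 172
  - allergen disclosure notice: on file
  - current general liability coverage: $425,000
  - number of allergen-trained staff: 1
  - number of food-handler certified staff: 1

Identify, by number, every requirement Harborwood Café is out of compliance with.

1. fire-suppression system test 82 days ago vs limit 60 → not met
2. walk-in cooler temperature (°F) 24 ≤ 37 → met
3. condition 'offers outdoor seating' does not hold → requirement n/a → met
4. open food-safety citations 0 ≤ 1 → met
5. food-handler certified staff 1 < 5 → not met
6. allergen-trained staff 1 < 4 → not met
7. health inspection 196 days ago vs limit 180 → not met
8. pest-control treatment 82 days ago vs limit 60 → not met
9. general liability coverage $425,000 < $450,000 → not met
10. allergen disclosure notice present → met
Not met: 1, 5, 6, 7, 8, 9

1, 5, 6, 7, 8, 9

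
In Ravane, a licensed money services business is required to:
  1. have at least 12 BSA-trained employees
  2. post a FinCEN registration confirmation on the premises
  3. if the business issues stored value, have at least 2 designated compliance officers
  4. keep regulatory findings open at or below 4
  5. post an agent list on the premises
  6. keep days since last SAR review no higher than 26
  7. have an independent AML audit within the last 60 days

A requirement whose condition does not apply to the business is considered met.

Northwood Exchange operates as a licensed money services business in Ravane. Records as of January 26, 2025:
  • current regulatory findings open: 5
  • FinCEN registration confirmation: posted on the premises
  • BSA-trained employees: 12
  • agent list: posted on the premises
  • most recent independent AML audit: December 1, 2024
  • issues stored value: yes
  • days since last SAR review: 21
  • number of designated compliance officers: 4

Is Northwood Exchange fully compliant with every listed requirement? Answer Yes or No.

1. BSA-trained employees 12 ≥ 12 → met
2. FinCEN registration confirmation present → met
3. condition 'issues stored value' holds; designated compliance officers 4 ≥ 2 → met
4. regulatory findings open 5 > 4 → not met
5. agent list present → met
6. days since last SAR review 21 ≤ 26 → met
7. independent AML audit 56 days ago vs limit 60 → met
Not met: 4

No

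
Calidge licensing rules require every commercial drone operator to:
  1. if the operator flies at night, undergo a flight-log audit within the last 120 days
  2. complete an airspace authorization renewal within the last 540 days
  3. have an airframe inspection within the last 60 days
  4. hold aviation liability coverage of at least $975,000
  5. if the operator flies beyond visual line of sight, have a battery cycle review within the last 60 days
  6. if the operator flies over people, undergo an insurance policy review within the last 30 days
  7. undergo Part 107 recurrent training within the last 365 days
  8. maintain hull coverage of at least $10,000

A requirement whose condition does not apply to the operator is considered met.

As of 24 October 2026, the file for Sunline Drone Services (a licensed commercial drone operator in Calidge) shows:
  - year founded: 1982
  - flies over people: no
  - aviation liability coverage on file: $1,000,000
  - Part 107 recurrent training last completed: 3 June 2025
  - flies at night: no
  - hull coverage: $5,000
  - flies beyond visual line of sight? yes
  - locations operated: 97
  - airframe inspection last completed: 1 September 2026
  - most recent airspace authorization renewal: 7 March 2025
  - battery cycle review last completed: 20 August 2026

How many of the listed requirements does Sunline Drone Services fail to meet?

1. condition 'flies at night' does not hold → requirement n/a → met
2. airspace authorization renewal 596 days ago vs limit 540 → not met
3. airframe inspection 53 days ago vs limit 60 → met
4. aviation liability coverage $1,000,000 ≥ $975,000 → met
5. condition 'flies beyond visual line of sight' holds; battery cycle review 65 days ago vs limit 60 → not met
6. condition 'flies over people' does not hold → requirement n/a → met
7. Part 107 recurrent training 508 days ago vs limit 365 → not met
8. hull coverage $5,000 < $10,000 → not met
Not met: 4 of 8

4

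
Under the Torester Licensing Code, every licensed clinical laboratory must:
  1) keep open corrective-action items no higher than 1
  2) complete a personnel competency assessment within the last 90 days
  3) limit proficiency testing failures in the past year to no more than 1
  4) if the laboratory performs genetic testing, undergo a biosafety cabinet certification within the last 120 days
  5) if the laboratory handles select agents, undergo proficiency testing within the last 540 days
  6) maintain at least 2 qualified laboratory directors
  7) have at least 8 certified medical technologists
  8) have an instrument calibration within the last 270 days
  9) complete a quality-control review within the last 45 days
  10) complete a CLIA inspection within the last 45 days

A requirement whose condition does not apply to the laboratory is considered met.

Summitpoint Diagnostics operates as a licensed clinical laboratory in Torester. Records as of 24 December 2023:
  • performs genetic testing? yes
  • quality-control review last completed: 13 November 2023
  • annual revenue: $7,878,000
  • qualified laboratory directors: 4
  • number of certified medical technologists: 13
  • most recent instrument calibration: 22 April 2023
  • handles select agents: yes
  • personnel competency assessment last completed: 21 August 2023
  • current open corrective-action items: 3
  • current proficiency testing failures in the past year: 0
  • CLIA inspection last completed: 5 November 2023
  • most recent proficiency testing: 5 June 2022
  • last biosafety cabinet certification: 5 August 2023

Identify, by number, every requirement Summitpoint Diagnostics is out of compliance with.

1, 2, 4, 5, 10

1. open corrective-action items 3 > 1 → not met
2. personnel competency assessment 125 days ago vs limit 90 → not met
3. proficiency testing failures in the past year 0 ≤ 1 → met
4. condition 'performs genetic testing' holds; biosafety cabinet certification 141 days ago vs limit 120 → not met
5. condition 'handles select agents' holds; proficiency testing 567 days ago vs limit 540 → not met
6. qualified laboratory directors 4 ≥ 2 → met
7. certified medical technologists 13 ≥ 8 → met
8. instrument calibration 246 days ago vs limit 270 → met
9. quality-control review 41 days ago vs limit 45 → met
10. CLIA inspection 49 days ago vs limit 45 → not met
Not met: 1, 2, 4, 5, 10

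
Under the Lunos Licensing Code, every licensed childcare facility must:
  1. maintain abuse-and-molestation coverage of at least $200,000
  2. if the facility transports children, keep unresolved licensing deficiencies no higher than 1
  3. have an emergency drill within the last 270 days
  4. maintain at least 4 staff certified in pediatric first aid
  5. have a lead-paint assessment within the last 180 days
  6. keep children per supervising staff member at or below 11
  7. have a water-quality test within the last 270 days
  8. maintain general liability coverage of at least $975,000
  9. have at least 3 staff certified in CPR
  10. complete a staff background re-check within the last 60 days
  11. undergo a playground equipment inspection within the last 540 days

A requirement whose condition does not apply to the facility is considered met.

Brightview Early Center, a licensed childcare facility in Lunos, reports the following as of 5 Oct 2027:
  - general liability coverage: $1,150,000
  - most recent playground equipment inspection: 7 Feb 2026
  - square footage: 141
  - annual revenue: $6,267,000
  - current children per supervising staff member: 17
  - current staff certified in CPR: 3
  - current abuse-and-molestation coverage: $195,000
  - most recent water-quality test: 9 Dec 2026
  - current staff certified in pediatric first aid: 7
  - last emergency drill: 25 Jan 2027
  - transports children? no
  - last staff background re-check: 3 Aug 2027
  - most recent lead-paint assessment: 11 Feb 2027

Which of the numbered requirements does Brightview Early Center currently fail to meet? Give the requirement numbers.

1, 5, 6, 7, 10, 11

1. abuse-and-molestation coverage $195,000 < $200,000 → not met
2. condition 'transports children' does not hold → requirement n/a → met
3. emergency drill 253 days ago vs limit 270 → met
4. staff certified in pediatric first aid 7 ≥ 4 → met
5. lead-paint assessment 236 days ago vs limit 180 → not met
6. children per supervising staff member 17 > 11 → not met
7. water-quality test 300 days ago vs limit 270 → not met
8. general liability coverage $1,150,000 ≥ $975,000 → met
9. staff certified in CPR 3 ≥ 3 → met
10. staff background re-check 63 days ago vs limit 60 → not met
11. playground equipment inspection 605 days ago vs limit 540 → not met
Not met: 1, 5, 6, 7, 10, 11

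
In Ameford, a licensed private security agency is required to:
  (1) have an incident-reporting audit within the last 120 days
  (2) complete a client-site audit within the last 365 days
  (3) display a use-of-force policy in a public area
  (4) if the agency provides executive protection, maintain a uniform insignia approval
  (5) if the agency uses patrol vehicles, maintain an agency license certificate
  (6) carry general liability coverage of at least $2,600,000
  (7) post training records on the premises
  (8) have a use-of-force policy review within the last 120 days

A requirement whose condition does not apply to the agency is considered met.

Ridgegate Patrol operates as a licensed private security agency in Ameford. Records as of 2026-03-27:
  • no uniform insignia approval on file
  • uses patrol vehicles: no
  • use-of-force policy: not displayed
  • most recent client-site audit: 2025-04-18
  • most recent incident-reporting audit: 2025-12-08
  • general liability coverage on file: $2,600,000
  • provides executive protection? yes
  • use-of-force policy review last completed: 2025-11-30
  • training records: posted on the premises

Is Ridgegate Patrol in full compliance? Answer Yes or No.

No

1. incident-reporting audit 109 days ago vs limit 120 → met
2. client-site audit 343 days ago vs limit 365 → met
3. use-of-force policy absent → not met
4. condition 'provides executive protection' holds; uniform insignia approval absent → not met
5. condition 'uses patrol vehicles' does not hold → requirement n/a → met
6. general liability coverage $2,600,000 ≥ $2,600,000 → met
7. training records present → met
8. use-of-force policy review 117 days ago vs limit 120 → met
Not met: 3, 4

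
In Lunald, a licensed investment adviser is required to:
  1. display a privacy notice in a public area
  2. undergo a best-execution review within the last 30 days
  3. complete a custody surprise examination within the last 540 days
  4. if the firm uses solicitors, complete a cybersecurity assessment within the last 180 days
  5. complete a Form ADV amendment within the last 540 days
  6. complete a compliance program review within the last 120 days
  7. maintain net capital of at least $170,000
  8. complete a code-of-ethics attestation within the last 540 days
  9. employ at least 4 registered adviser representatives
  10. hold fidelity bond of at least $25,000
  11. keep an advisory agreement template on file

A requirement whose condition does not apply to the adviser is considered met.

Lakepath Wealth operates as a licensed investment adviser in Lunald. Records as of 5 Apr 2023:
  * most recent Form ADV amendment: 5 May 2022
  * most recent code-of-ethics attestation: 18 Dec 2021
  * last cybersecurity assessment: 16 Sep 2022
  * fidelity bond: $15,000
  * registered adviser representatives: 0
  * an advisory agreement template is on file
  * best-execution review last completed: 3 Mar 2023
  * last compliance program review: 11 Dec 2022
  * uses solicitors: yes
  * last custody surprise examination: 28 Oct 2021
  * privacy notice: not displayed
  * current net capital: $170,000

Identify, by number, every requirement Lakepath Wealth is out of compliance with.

1. privacy notice absent → not met
2. best-execution review 33 days ago vs limit 30 → not met
3. custody surprise examination 524 days ago vs limit 540 → met
4. condition 'uses solicitors' holds; cybersecurity assessment 201 days ago vs limit 180 → not met
5. Form ADV amendment 335 days ago vs limit 540 → met
6. compliance program review 115 days ago vs limit 120 → met
7. net capital $170,000 ≥ $170,000 → met
8. code-of-ethics attestation 473 days ago vs limit 540 → met
9. registered adviser representatives 0 < 4 → not met
10. fidelity bond $15,000 < $25,000 → not met
11. advisory agreement template present → met
Not met: 1, 2, 4, 9, 10

1, 2, 4, 9, 10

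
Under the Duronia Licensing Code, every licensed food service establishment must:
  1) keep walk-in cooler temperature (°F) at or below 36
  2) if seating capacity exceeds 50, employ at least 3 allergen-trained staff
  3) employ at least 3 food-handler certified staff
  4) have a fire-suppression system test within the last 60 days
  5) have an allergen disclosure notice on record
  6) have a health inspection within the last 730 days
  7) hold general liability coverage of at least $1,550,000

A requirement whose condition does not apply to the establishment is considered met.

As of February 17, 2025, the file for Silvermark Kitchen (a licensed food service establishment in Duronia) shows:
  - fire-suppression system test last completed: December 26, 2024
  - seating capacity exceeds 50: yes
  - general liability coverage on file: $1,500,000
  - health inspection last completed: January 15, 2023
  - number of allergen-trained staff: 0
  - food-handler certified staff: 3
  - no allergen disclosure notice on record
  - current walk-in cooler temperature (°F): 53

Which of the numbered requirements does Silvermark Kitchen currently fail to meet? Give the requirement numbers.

1. walk-in cooler temperature (°F) 53 > 36 → not met
2. condition 'seating capacity exceeds 50' holds; allergen-trained staff 0 < 3 → not met
3. food-handler certified staff 3 ≥ 3 → met
4. fire-suppression system test 53 days ago vs limit 60 → met
5. allergen disclosure notice absent → not met
6. health inspection 764 days ago vs limit 730 → not met
7. general liability coverage $1,500,000 < $1,550,000 → not met
Not met: 1, 2, 5, 6, 7

1, 2, 5, 6, 7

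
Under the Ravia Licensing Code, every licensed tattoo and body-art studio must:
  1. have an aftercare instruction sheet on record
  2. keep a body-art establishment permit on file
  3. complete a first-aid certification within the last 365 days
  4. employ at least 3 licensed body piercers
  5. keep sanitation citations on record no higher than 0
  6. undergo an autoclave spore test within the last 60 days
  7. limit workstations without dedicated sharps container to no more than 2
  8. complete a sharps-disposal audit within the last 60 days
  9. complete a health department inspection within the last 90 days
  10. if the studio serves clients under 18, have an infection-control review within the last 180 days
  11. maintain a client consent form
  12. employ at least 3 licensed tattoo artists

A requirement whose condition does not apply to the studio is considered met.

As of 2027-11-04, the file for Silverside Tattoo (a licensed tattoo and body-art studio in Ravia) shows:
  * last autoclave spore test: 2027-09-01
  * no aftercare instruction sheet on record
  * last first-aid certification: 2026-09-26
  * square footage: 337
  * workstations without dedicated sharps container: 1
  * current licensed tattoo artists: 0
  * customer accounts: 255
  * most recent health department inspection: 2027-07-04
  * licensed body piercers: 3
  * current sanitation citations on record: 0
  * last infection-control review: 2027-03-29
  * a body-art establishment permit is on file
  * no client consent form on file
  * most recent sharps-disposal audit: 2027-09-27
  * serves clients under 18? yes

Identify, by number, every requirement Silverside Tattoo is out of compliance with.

1. aftercare instruction sheet absent → not met
2. body-art establishment permit present → met
3. first-aid certification 404 days ago vs limit 365 → not met
4. licensed body piercers 3 ≥ 3 → met
5. sanitation citations on record 0 ≤ 0 → met
6. autoclave spore test 64 days ago vs limit 60 → not met
7. workstations without dedicated sharps container 1 ≤ 2 → met
8. sharps-disposal audit 38 days ago vs limit 60 → met
9. health department inspection 123 days ago vs limit 90 → not met
10. condition 'serves clients under 18' holds; infection-control review 220 days ago vs limit 180 → not met
11. client consent form absent → not met
12. licensed tattoo artists 0 < 3 → not met
Not met: 1, 3, 6, 9, 10, 11, 12

1, 3, 6, 9, 10, 11, 12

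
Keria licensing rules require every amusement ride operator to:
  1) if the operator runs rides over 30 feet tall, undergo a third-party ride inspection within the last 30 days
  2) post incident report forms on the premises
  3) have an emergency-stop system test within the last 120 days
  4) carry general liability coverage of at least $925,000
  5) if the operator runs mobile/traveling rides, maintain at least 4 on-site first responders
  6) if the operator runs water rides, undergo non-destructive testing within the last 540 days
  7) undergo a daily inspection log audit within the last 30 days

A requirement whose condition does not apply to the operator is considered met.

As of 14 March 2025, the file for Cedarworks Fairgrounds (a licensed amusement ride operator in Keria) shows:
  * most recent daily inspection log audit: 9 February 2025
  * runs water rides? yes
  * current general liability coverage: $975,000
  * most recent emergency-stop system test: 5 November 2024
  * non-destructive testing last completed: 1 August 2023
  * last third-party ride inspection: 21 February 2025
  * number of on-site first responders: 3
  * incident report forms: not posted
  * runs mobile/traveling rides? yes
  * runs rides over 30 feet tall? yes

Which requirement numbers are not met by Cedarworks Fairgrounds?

2, 3, 5, 6, 7

1. condition 'runs rides over 30 feet tall' holds; third-party ride inspection 21 days ago vs limit 30 → met
2. incident report forms absent → not met
3. emergency-stop system test 129 days ago vs limit 120 → not met
4. general liability coverage $975,000 ≥ $925,000 → met
5. condition 'runs mobile/traveling rides' holds; on-site first responders 3 < 4 → not met
6. condition 'runs water rides' holds; non-destructive testing 591 days ago vs limit 540 → not met
7. daily inspection log audit 33 days ago vs limit 30 → not met
Not met: 2, 3, 5, 6, 7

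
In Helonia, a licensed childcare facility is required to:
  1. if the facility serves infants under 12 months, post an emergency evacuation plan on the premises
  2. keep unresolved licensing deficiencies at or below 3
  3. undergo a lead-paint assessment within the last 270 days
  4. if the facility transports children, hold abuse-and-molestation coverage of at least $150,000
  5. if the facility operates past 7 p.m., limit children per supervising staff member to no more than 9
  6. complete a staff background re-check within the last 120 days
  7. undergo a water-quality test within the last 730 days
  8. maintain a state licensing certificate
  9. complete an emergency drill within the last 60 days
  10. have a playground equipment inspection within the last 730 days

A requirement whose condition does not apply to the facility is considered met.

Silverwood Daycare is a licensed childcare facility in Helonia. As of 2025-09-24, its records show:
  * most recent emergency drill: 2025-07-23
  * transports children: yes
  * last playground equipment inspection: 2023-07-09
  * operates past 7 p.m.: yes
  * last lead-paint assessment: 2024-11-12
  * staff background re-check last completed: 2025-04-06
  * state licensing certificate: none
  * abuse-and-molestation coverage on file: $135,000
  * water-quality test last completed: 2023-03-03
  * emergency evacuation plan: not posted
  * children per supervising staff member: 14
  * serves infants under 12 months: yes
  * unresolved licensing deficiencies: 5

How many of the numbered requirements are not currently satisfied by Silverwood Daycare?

10

1. condition 'serves infants under 12 months' holds; emergency evacuation plan absent → not met
2. unresolved licensing deficiencies 5 > 3 → not met
3. lead-paint assessment 316 days ago vs limit 270 → not met
4. condition 'transports children' holds; abuse-and-molestation coverage $135,000 < $150,000 → not met
5. condition 'operates past 7 p.m.' holds; children per supervising staff member 14 > 9 → not met
6. staff background re-check 171 days ago vs limit 120 → not met
7. water-quality test 936 days ago vs limit 730 → not met
8. state licensing certificate absent → not met
9. emergency drill 63 days ago vs limit 60 → not met
10. playground equipment inspection 808 days ago vs limit 730 → not met
Not met: 10 of 10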